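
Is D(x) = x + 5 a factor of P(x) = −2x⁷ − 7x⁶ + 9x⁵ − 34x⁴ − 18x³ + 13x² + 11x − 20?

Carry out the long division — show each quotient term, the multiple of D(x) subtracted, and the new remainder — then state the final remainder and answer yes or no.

R(x) = 0, so D(x) is a factor of P(x). yes

Step 1: lead(−2x⁷ − 7x⁶ + 9x⁵ − 34x⁴ − 18x³ + 13x² + 11x − 20) ÷ lead(D) = −2x⁷ ÷ x = −2x⁶. Subtract (−2x⁶)·D = −2x⁷ − 10x⁶. Remainder: 3x⁶ + 9x⁵ − 34x⁴ − 18x³ + 13x² + 11x − 20.
Step 2: lead(3x⁶ + 9x⁵ − 34x⁴ − 18x³ + 13x² + 11x − 20) ÷ lead(D) = 3x⁶ ÷ x = 3x⁵. Subtract (3x⁵)·D = 3x⁶ + 15x⁵. Remainder: −6x⁵ − 34x⁴ − 18x³ + 13x² + 11x − 20.
Step 3: lead(−6x⁵ − 34x⁴ − 18x³ + 13x² + 11x − 20) ÷ lead(D) = −6x⁵ ÷ x = −6x⁴. Subtract (−6x⁴)·D = −6x⁵ − 30x⁴. Remainder: −4x⁴ − 18x³ + 13x² + 11x − 20.
Step 4: lead(−4x⁴ − 18x³ + 13x² + 11x − 20) ÷ lead(D) = −4x⁴ ÷ x = −4x³. Subtract (−4x³)·D = −4x⁴ − 20x³. Remainder: 2x³ + 13x² + 11x − 20.
Step 5: lead(2x³ + 13x² + 11x − 20) ÷ lead(D) = 2x³ ÷ x = 2x². Subtract (2x²)·D = 2x³ + 10x². Remainder: 3x² + 11x − 20.
Step 6: lead(3x² + 11x − 20) ÷ lead(D) = 3x² ÷ x = 3x. Subtract (3x)·D = 3x² + 15x. Remainder: −4x − 20.
Step 7: lead(−4x − 20) ÷ lead(D) = −4x ÷ x = −4. Subtract (−4)·D = −4x − 20. Remainder: 0.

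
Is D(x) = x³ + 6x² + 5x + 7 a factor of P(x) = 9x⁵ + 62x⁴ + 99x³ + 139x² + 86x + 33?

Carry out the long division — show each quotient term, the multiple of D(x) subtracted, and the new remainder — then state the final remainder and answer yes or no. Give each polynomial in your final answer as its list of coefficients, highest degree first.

R = [-9], so D(x) is not a factor of P(x). no

Step 1: lead(9x⁵ + 62x⁴ + 99x³ + 139x² + 86x + 33) ÷ lead(D) = 9x⁵ ÷ x³ = 9x². Subtract (9x²)·D = 9x⁵ + 54x⁴ + 45x³ + 63x². Remainder: 8x⁴ + 54x³ + 76x² + 86x + 33.
Step 2: lead(8x⁴ + 54x³ + 76x² + 86x + 33) ÷ lead(D) = 8x⁴ ÷ x³ = 8x. Subtract (8x)·D = 8x⁴ + 48x³ + 40x² + 56x. Remainder: 6x³ + 36x² + 30x + 33.
Step 3: lead(6x³ + 36x² + 30x + 33) ÷ lead(D) = 6x³ ÷ x³ = 6. Subtract (6)·D = 6x³ + 36x² + 30x + 42. Remainder: −9.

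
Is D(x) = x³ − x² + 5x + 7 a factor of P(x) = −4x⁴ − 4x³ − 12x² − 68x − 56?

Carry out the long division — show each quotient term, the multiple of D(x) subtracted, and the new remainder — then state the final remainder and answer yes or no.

Step 1: lead(−4x⁴ − 4x³ − 12x² − 68x − 56) ÷ lead(D) = −4x⁴ ÷ x³ = −4x. Subtract (−4x)·D = −4x⁴ + 4x³ − 20x² − 28x. Remainder: −8x³ + 8x² − 40x − 56.
Step 2: lead(−8x³ + 8x² − 40x − 56) ÷ lead(D) = −8x³ ÷ x³ = −8. Subtract (−8)·D = −8x³ + 8x² − 40x − 56. Remainder: 0.

R(x) = 0, so D(x) is a factor of P(x). yes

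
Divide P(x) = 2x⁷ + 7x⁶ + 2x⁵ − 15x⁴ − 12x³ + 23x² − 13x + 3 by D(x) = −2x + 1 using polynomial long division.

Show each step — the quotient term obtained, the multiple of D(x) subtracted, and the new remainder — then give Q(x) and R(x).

Q(x) = −x⁶ − 4x⁵ − 3x⁴ + 6x³ + 9x² − 7x + 3; R(x) = 0

Step 1: lead(2x⁷ + 7x⁶ + 2x⁵ − 15x⁴ − 12x³ + 23x² − 13x + 3) ÷ lead(D) = 2x⁷ ÷ −2x = −x⁶. Subtract (−x⁶)·D = 2x⁷ − x⁶. Remainder: 8x⁶ + 2x⁵ − 15x⁴ − 12x³ + 23x² − 13x + 3.
Step 2: lead(8x⁶ + 2x⁵ − 15x⁴ − 12x³ + 23x² − 13x + 3) ÷ lead(D) = 8x⁶ ÷ −2x = −4x⁵. Subtract (−4x⁵)·D = 8x⁶ − 4x⁵. Remainder: 6x⁵ − 15x⁴ − 12x³ + 23x² − 13x + 3.
Step 3: lead(6x⁵ − 15x⁴ − 12x³ + 23x² − 13x + 3) ÷ lead(D) = 6x⁵ ÷ −2x = −3x⁴. Subtract (−3x⁴)·D = 6x⁵ − 3x⁴. Remainder: −12x⁴ − 12x³ + 23x² − 13x + 3.
Step 4: lead(−12x⁴ − 12x³ + 23x² − 13x + 3) ÷ lead(D) = −12x⁴ ÷ −2x = 6x³. Subtract (6x³)·D = −12x⁴ + 6x³. Remainder: −18x³ + 23x² − 13x + 3.
Step 5: lead(−18x³ + 23x² − 13x + 3) ÷ lead(D) = −18x³ ÷ −2x = 9x². Subtract (9x²)·D = −18x³ + 9x². Remainder: 14x² − 13x + 3.
Step 6: lead(14x² − 13x + 3) ÷ lead(D) = 14x² ÷ −2x = −7x. Subtract (−7x)·D = 14x² − 7x. Remainder: −6x + 3.
Step 7: lead(−6x + 3) ÷ lead(D) = −6x ÷ −2x = 3. Subtract (3)·D = −6x + 3. Remainder: 0.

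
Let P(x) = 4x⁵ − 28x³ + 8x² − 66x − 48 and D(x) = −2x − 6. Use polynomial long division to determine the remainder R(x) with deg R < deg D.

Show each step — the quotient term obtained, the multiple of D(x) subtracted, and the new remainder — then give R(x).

Step 1: lead(4x⁵ − 28x³ + 8x² − 66x − 48) ÷ lead(D) = 4x⁵ ÷ −2x = −2x⁴. Subtract (−2x⁴)·D = 4x⁵ + 12x⁴. Remainder: −12x⁴ − 28x³ + 8x² − 66x − 48.
Step 2: lead(−12x⁴ − 28x³ + 8x² − 66x − 48) ÷ lead(D) = −12x⁴ ÷ −2x = 6x³. Subtract (6x³)·D = −12x⁴ − 36x³. Remainder: 8x³ + 8x² − 66x − 48.
Step 3: lead(8x³ + 8x² − 66x − 48) ÷ lead(D) = 8x³ ÷ −2x = −4x². Subtract (−4x²)·D = 8x³ + 24x². Remainder: −16x² − 66x − 48.
Step 4: lead(−16x² − 66x − 48) ÷ lead(D) = −16x² ÷ −2x = 8x. Subtract (8x)·D = −16x² − 48x. Remainder: −18x − 48.
Step 5: lead(−18x − 48) ÷ lead(D) = −18x ÷ −2x = 9. Subtract (9)·D = −18x − 54. Remainder: 6.

R(x) = 6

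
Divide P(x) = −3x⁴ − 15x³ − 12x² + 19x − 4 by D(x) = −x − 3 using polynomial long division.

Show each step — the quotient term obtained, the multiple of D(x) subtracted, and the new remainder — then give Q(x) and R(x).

Step 1: lead(−3x⁴ − 15x³ − 12x² + 19x − 4) ÷ lead(D) = −3x⁴ ÷ −x = 3x³. Subtract (3x³)·D = −3x⁴ − 9x³. Remainder: −6x³ − 12x² + 19x − 4.
Step 2: lead(−6x³ − 12x² + 19x − 4) ÷ lead(D) = −6x³ ÷ −x = 6x². Subtract (6x²)·D = −6x³ − 18x². Remainder: 6x² + 19x − 4.
Step 3: lead(6x² + 19x − 4) ÷ lead(D) = 6x² ÷ −x = −6x. Subtract (−6x)·D = 6x² + 18x. Remainder: x − 4.
Step 4: lead(x − 4) ÷ lead(D) = x ÷ −x = −1. Subtract (−1)·D = x + 3. Remainder: −7.

Q(x) = 3x³ + 6x² − 6x − 1; R(x) = −7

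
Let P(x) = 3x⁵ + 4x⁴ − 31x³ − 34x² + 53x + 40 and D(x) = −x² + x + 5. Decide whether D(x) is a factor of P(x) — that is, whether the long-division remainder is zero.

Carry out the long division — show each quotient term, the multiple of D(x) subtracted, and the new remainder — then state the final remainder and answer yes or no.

R(x) = 0, so D(x) is a factor of P(x). yes

Step 1: lead(3x⁵ + 4x⁴ − 31x³ − 34x² + 53x + 40) ÷ lead(D) = 3x⁵ ÷ −x² = −3x³. Subtract (−3x³)·D = 3x⁵ − 3x⁴ − 15x³. Remainder: 7x⁴ − 16x³ − 34x² + 53x + 40.
Step 2: lead(7x⁴ − 16x³ − 34x² + 53x + 40) ÷ lead(D) = 7x⁴ ÷ −x² = −7x². Subtract (−7x²)·D = 7x⁴ − 7x³ − 35x². Remainder: −9x³ + x² + 53x + 40.
Step 3: lead(−9x³ + x² + 53x + 40) ÷ lead(D) = −9x³ ÷ −x² = 9x. Subtract (9x)·D = −9x³ + 9x² + 45x. Remainder: −8x² + 8x + 40.
Step 4: lead(−8x² + 8x + 40) ÷ lead(D) = −8x² ÷ −x² = 8. Subtract (8)·D = −8x² + 8x + 40. Remainder: 0.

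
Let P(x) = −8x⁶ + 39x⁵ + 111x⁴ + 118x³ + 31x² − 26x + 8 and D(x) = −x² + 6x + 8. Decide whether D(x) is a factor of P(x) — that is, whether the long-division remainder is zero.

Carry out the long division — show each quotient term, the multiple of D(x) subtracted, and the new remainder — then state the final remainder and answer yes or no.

Step 1: lead(−8x⁶ + 39x⁵ + 111x⁴ + 118x³ + 31x² − 26x + 8) ÷ lead(D) = −8x⁶ ÷ −x² = 8x⁴. Subtract (8x⁴)·D = −8x⁶ + 48x⁵ + 64x⁴. Remainder: −9x⁵ + 47x⁴ + 118x³ + 31x² − 26x + 8.
Step 2: lead(−9x⁵ + 47x⁴ + 118x³ + 31x² − 26x + 8) ÷ lead(D) = −9x⁵ ÷ −x² = 9x³. Subtract (9x³)·D = −9x⁵ + 54x⁴ + 72x³. Remainder: −7x⁴ + 46x³ + 31x² − 26x + 8.
Step 3: lead(−7x⁴ + 46x³ + 31x² − 26x + 8) ÷ lead(D) = −7x⁴ ÷ −x² = 7x². Subtract (7x²)·D = −7x⁴ + 42x³ + 56x². Remainder: 4x³ − 25x² − 26x + 8.
Step 4: lead(4x³ − 25x² − 26x + 8) ÷ lead(D) = 4x³ ÷ −x² = −4x. Subtract (−4x)·D = 4x³ − 24x² − 32x. Remainder: −x² + 6x + 8.
Step 5: lead(−x² + 6x + 8) ÷ lead(D) = −x² ÷ −x² = 1. Subtract (1)·D = −x² + 6x + 8. Remainder: 0.

R(x) = 0, so D(x) is a factor of P(x). yes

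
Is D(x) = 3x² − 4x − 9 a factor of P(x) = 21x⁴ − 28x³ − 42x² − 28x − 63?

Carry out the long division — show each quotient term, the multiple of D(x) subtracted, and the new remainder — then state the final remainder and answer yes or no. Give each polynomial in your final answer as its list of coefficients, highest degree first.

R = [0], so D(x) is a factor of P(x). yes

Step 1: lead(21x⁴ − 28x³ − 42x² − 28x − 63) ÷ lead(D) = 21x⁴ ÷ 3x² = 7x². Subtract (7x²)·D = 21x⁴ − 28x³ − 63x². Remainder: 21x² − 28x − 63.
Step 2: lead(21x² − 28x − 63) ÷ lead(D) = 21x² ÷ 3x² = 7. Subtract (7)·D = 21x² − 28x − 63. Remainder: 0.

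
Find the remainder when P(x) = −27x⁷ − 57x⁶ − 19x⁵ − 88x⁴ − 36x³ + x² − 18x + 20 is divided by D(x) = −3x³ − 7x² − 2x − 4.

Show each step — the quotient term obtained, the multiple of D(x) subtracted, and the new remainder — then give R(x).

Step 1: lead(−27x⁷ − 57x⁶ − 19x⁵ − 88x⁴ − 36x³ + x² − 18x + 20) ÷ lead(D) = −27x⁷ ÷ −3x³ = 9x⁴. Subtract (9x⁴)·D = −27x⁷ − 63x⁶ − 18x⁵ − 36x⁴. Remainder: 6x⁶ − x⁵ − 52x⁴ − 36x³ + x² − 18x + 20.
Step 2: lead(6x⁶ − x⁵ − 52x⁴ − 36x³ + x² − 18x + 20) ÷ lead(D) = 6x⁶ ÷ −3x³ = −2x³. Subtract (−2x³)·D = 6x⁶ + 14x⁵ + 4x⁴ + 8x³. Remainder: −15x⁵ − 56x⁴ − 44x³ + x² − 18x + 20.
Step 3: lead(−15x⁵ − 56x⁴ − 44x³ + x² − 18x + 20) ÷ lead(D) = −15x⁵ ÷ −3x³ = 5x². Subtract (5x²)·D = −15x⁵ − 35x⁴ − 10x³ − 20x². Remainder: −21x⁴ − 34x³ + 21x² − 18x + 20.
Step 4: lead(−21x⁴ − 34x³ + 21x² − 18x + 20) ÷ lead(D) = −21x⁴ ÷ −3x³ = 7x. Subtract (7x)·D = −21x⁴ − 49x³ − 14x² − 28x. Remainder: 15x³ + 35x² + 10x + 20.
Step 5: lead(15x³ + 35x² + 10x + 20) ÷ lead(D) = 15x³ ÷ −3x³ = −5. Subtract (−5)·D = 15x³ + 35x² + 10x + 20. Remainder: 0.

R(x) = 0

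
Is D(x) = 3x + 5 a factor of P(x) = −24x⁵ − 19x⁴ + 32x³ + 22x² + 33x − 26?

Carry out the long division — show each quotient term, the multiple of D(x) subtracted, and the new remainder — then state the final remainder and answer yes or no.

R(x) = −6, so D(x) is not a factor of P(x). no

Step 1: lead(−24x⁵ − 19x⁴ + 32x³ + 22x² + 33x − 26) ÷ lead(D) = −24x⁵ ÷ 3x = −8x⁴. Subtract (−8x⁴)·D = −24x⁵ − 40x⁴. Remainder: 21x⁴ + 32x³ + 22x² + 33x − 26.
Step 2: lead(21x⁴ + 32x³ + 22x² + 33x − 26) ÷ lead(D) = 21x⁴ ÷ 3x = 7x³. Subtract (7x³)·D = 21x⁴ + 35x³. Remainder: −3x³ + 22x² + 33x − 26.
Step 3: lead(−3x³ + 22x² + 33x − 26) ÷ lead(D) = −3x³ ÷ 3x = −x². Subtract (−x²)·D = −3x³ − 5x². Remainder: 27x² + 33x − 26.
Step 4: lead(27x² + 33x − 26) ÷ lead(D) = 27x² ÷ 3x = 9x. Subtract (9x)·D = 27x² + 45x. Remainder: −12x − 26.
Step 5: lead(−12x − 26) ÷ lead(D) = −12x ÷ 3x = −4. Subtract (−4)·D = −12x − 20. Remainder: −6.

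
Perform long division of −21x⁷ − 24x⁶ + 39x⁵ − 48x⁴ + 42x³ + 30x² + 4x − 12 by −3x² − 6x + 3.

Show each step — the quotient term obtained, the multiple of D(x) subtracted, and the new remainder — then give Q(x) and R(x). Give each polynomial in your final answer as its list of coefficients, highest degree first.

Q = [7, -6, 6, -2, -4, -4]; R = [-8, 0]

Step 1: lead(−21x⁷ − 24x⁶ + 39x⁵ − 48x⁴ + 42x³ + 30x² + 4x − 12) ÷ lead(D) = −21x⁷ ÷ −3x² = 7x⁵. Subtract (7x⁵)·D = −21x⁷ − 42x⁶ + 21x⁵. Remainder: 18x⁶ + 18x⁵ − 48x⁴ + 42x³ + 30x² + 4x − 12.
Step 2: lead(18x⁶ + 18x⁵ − 48x⁴ + 42x³ + 30x² + 4x − 12) ÷ lead(D) = 18x⁶ ÷ −3x² = −6x⁴. Subtract (−6x⁴)·D = 18x⁶ + 36x⁵ − 18x⁴. Remainder: −18x⁵ − 30x⁴ + 42x³ + 30x² + 4x − 12.
Step 3: lead(−18x⁵ − 30x⁴ + 42x³ + 30x² + 4x − 12) ÷ lead(D) = −18x⁵ ÷ −3x² = 6x³. Subtract (6x³)·D = −18x⁵ − 36x⁴ + 18x³. Remainder: 6x⁴ + 24x³ + 30x² + 4x − 12.
Step 4: lead(6x⁴ + 24x³ + 30x² + 4x − 12) ÷ lead(D) = 6x⁴ ÷ −3x² = −2x². Subtract (−2x²)·D = 6x⁴ + 12x³ − 6x². Remainder: 12x³ + 36x² + 4x − 12.
Step 5: lead(12x³ + 36x² + 4x − 12) ÷ lead(D) = 12x³ ÷ −3x² = −4x. Subtract (−4x)·D = 12x³ + 24x² − 12x. Remainder: 12x² + 16x − 12.
Step 6: lead(12x² + 16x − 12) ÷ lead(D) = 12x² ÷ −3x² = −4. Subtract (−4)·D = 12x² + 24x − 12. Remainder: −8x.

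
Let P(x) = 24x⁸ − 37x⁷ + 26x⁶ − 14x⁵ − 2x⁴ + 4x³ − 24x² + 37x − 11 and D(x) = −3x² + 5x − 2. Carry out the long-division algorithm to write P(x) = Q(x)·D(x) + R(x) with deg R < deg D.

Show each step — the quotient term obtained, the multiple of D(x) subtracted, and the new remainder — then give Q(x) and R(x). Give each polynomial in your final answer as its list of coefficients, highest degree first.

Step 1: lead(24x⁸ − 37x⁷ + 26x⁶ − 14x⁵ − 2x⁴ + 4x³ − 24x² + 37x − 11) ÷ lead(D) = 24x⁸ ÷ −3x² = −8x⁶. Subtract (−8x⁶)·D = 24x⁸ − 40x⁷ + 16x⁶. Remainder: 3x⁷ + 10x⁶ − 14x⁵ − 2x⁴ + 4x³ − 24x² + 37x − 11.
Step 2: lead(3x⁷ + 10x⁶ − 14x⁵ − 2x⁴ + 4x³ − 24x² + 37x − 11) ÷ lead(D) = 3x⁷ ÷ −3x² = −x⁵. Subtract (−x⁵)·D = 3x⁷ − 5x⁶ + 2x⁵. Remainder: 15x⁶ − 16x⁵ − 2x⁴ + 4x³ − 24x² + 37x − 11.
Step 3: lead(15x⁶ − 16x⁵ − 2x⁴ + 4x³ − 24x² + 37x − 11) ÷ lead(D) = 15x⁶ ÷ −3x² = −5x⁴. Subtract (−5x⁴)·D = 15x⁶ − 25x⁵ + 10x⁴. Remainder: 9x⁵ − 12x⁴ + 4x³ − 24x² + 37x − 11.
Step 4: lead(9x⁵ − 12x⁴ + 4x³ − 24x² + 37x − 11) ÷ lead(D) = 9x⁵ ÷ −3x² = −3x³. Subtract (−3x³)·D = 9x⁵ − 15x⁴ + 6x³. Remainder: 3x⁴ − 2x³ − 24x² + 37x − 11.
Step 5: lead(3x⁴ − 2x³ − 24x² + 37x − 11) ÷ lead(D) = 3x⁴ ÷ −3x² = −x². Subtract (−x²)·D = 3x⁴ − 5x³ + 2x². Remainder: 3x³ − 26x² + 37x − 11.
Step 6: lead(3x³ − 26x² + 37x − 11) ÷ lead(D) = 3x³ ÷ −3x² = −x. Subtract (−x)·D = 3x³ − 5x² + 2x. Remainder: −21x² + 35x − 11.
Step 7: lead(−21x² + 35x − 11) ÷ lead(D) = −21x² ÷ −3x² = 7. Subtract (7)·D = −21x² + 35x − 14. Remainder: 3.

Q = [-8, -1, -5, -3, -1, -1, 7]; R = [3]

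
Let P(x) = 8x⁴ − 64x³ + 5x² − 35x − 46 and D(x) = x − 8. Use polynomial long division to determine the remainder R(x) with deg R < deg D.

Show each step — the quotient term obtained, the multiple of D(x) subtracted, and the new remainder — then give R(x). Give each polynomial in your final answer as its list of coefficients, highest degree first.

Step 1: lead(8x⁴ − 64x³ + 5x² − 35x − 46) ÷ lead(D) = 8x⁴ ÷ x = 8x³. Subtract (8x³)·D = 8x⁴ − 64x³. Remainder: 5x² − 35x − 46.
Step 2: lead(5x² − 35x − 46) ÷ lead(D) = 5x² ÷ x = 5x. Subtract (5x)·D = 5x² − 40x. Remainder: 5x − 46.
Step 3: lead(5x − 46) ÷ lead(D) = 5x ÷ x = 5. Subtract (5)·D = 5x − 40. Remainder: −6.

R = [-6]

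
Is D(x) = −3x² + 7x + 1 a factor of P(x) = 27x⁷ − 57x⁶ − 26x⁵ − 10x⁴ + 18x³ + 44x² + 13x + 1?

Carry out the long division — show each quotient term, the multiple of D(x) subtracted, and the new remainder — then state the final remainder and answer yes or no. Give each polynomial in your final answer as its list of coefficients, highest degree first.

Step 1: lead(27x⁷ − 57x⁶ − 26x⁵ − 10x⁴ + 18x³ + 44x² + 13x + 1) ÷ lead(D) = 27x⁷ ÷ −3x² = −9x⁵. Subtract (−9x⁵)·D = 27x⁷ − 63x⁶ − 9x⁵. Remainder: 6x⁶ − 17x⁵ − 10x⁴ + 18x³ + 44x² + 13x + 1.
Step 2: lead(6x⁶ − 17x⁵ − 10x⁴ + 18x³ + 44x² + 13x + 1) ÷ lead(D) = 6x⁶ ÷ −3x² = −2x⁴. Subtract (−2x⁴)·D = 6x⁶ − 14x⁵ − 2x⁴. Remainder: −3x⁵ − 8x⁴ + 18x³ + 44x² + 13x + 1.
Step 3: lead(−3x⁵ − 8x⁴ + 18x³ + 44x² + 13x + 1) ÷ lead(D) = −3x⁵ ÷ −3x² = x³. Subtract (x³)·D = −3x⁵ + 7x⁴ + x³. Remainder: −15x⁴ + 17x³ + 44x² + 13x + 1.
Step 4: lead(−15x⁴ + 17x³ + 44x² + 13x + 1) ÷ lead(D) = −15x⁴ ÷ −3x² = 5x². Subtract (5x²)·D = −15x⁴ + 35x³ + 5x². Remainder: −18x³ + 39x² + 13x + 1.
Step 5: lead(−18x³ + 39x² + 13x + 1) ÷ lead(D) = −18x³ ÷ −3x² = 6x. Subtract (6x)·D = −18x³ + 42x² + 6x. Remainder: −3x² + 7x + 1.
Step 6: lead(−3x² + 7x + 1) ÷ lead(D) = −3x² ÷ −3x² = 1. Subtract (1)·D = −3x² + 7x + 1. Remainder: 0.

R = [0], so D(x) is a factor of P(x). yes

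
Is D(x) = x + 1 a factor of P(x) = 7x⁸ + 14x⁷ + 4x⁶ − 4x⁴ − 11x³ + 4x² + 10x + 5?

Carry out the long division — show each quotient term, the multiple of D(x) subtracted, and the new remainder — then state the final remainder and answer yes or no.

Step 1: lead(7x⁸ + 14x⁷ + 4x⁶ − 4x⁴ − 11x³ + 4x² + 10x + 5) ÷ lead(D) = 7x⁸ ÷ x = 7x⁷. Subtract (7x⁷)·D = 7x⁸ + 7x⁷. Remainder: 7x⁷ + 4x⁶ − 4x⁴ − 11x³ + 4x² + 10x + 5.
Step 2: lead(7x⁷ + 4x⁶ − 4x⁴ − 11x³ + 4x² + 10x + 5) ÷ lead(D) = 7x⁷ ÷ x = 7x⁶. Subtract (7x⁶)·D = 7x⁷ + 7x⁶. Remainder: −3x⁶ − 4x⁴ − 11x³ + 4x² + 10x + 5.
Step 3: lead(−3x⁶ − 4x⁴ − 11x³ + 4x² + 10x + 5) ÷ lead(D) = −3x⁶ ÷ x = −3x⁵. Subtract (−3x⁵)·D = −3x⁶ − 3x⁵. Remainder: 3x⁵ − 4x⁴ − 11x³ + 4x² + 10x + 5.
Step 4: lead(3x⁵ − 4x⁴ − 11x³ + 4x² + 10x + 5) ÷ lead(D) = 3x⁵ ÷ x = 3x⁴. Subtract (3x⁴)·D = 3x⁵ + 3x⁴. Remainder: −7x⁴ − 11x³ + 4x² + 10x + 5.
Step 5: lead(−7x⁴ − 11x³ + 4x² + 10x + 5) ÷ lead(D) = −7x⁴ ÷ x = −7x³. Subtract (−7x³)·D = −7x⁴ − 7x³. Remainder: −4x³ + 4x² + 10x + 5.
Step 6: lead(−4x³ + 4x² + 10x + 5) ÷ lead(D) = −4x³ ÷ x = −4x². Subtract (−4x²)·D = −4x³ − 4x². Remainder: 8x² + 10x + 5.
Step 7: lead(8x² + 10x + 5) ÷ lead(D) = 8x² ÷ x = 8x. Subtract (8x)·D = 8x² + 8x. Remainder: 2x + 5.
Step 8: lead(2x + 5) ÷ lead(D) = 2x ÷ x = 2. Subtract (2)·D = 2x + 2. Remainder: 3.

R(x) = 3, so D(x) is not a factor of P(x). no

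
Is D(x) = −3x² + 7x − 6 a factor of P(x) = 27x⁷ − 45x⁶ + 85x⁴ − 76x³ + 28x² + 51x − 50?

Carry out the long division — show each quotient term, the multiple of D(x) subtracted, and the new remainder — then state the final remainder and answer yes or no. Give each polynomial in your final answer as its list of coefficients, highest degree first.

R = [8, -8], so D(x) is not a factor of P(x). no

Step 1: lead(27x⁷ − 45x⁶ + 85x⁴ − 76x³ + 28x² + 51x − 50) ÷ lead(D) = 27x⁷ ÷ −3x² = −9x⁵. Subtract (−9x⁵)·D = 27x⁷ − 63x⁶ + 54x⁵. Remainder: 18x⁶ − 54x⁵ + 85x⁴ − 76x³ + 28x² + 51x − 50.
Step 2: lead(18x⁶ − 54x⁵ + 85x⁴ − 76x³ + 28x² + 51x − 50) ÷ lead(D) = 18x⁶ ÷ −3x² = −6x⁴. Subtract (−6x⁴)·D = 18x⁶ − 42x⁵ + 36x⁴. Remainder: −12x⁵ + 49x⁴ − 76x³ + 28x² + 51x − 50.
Step 3: lead(−12x⁵ + 49x⁴ − 76x³ + 28x² + 51x − 50) ÷ lead(D) = −12x⁵ ÷ −3x² = 4x³. Subtract (4x³)·D = −12x⁵ + 28x⁴ − 24x³. Remainder: 21x⁴ − 52x³ + 28x² + 51x − 50.
Step 4: lead(21x⁴ − 52x³ + 28x² + 51x − 50) ÷ lead(D) = 21x⁴ ÷ −3x² = −7x². Subtract (−7x²)·D = 21x⁴ − 49x³ + 42x². Remainder: −3x³ − 14x² + 51x − 50.
Step 5: lead(−3x³ − 14x² + 51x − 50) ÷ lead(D) = −3x³ ÷ −3x² = x. Subtract (x)·D = −3x³ + 7x² − 6x. Remainder: −21x² + 57x − 50.
Step 6: lead(−21x² + 57x − 50) ÷ lead(D) = −21x² ÷ −3x² = 7. Subtract (7)·D = −21x² + 49x − 42. Remainder: 8x − 8.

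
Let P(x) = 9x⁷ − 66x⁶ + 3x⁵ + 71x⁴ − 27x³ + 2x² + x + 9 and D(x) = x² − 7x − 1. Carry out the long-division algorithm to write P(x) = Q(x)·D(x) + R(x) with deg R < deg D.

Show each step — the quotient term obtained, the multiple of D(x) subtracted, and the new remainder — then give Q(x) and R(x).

Q(x) = 9x⁵ − 3x⁴ − 9x³ + 5x² − x; R(x) = 9

Step 1: lead(9x⁷ − 66x⁶ + 3x⁵ + 71x⁴ − 27x³ + 2x² + x + 9) ÷ lead(D) = 9x⁷ ÷ x² = 9x⁵. Subtract (9x⁵)·D = 9x⁷ − 63x⁶ − 9x⁵. Remainder: −3x⁶ + 12x⁵ + 71x⁴ − 27x³ + 2x² + x + 9.
Step 2: lead(−3x⁶ + 12x⁵ + 71x⁴ − 27x³ + 2x² + x + 9) ÷ lead(D) = −3x⁶ ÷ x² = −3x⁴. Subtract (−3x⁴)·D = −3x⁶ + 21x⁵ + 3x⁴. Remainder: −9x⁵ + 68x⁴ − 27x³ + 2x² + x + 9.
Step 3: lead(−9x⁵ + 68x⁴ − 27x³ + 2x² + x + 9) ÷ lead(D) = −9x⁵ ÷ x² = −9x³. Subtract (−9x³)·D = −9x⁵ + 63x⁴ + 9x³. Remainder: 5x⁴ − 36x³ + 2x² + x + 9.
Step 4: lead(5x⁴ − 36x³ + 2x² + x + 9) ÷ lead(D) = 5x⁴ ÷ x² = 5x². Subtract (5x²)·D = 5x⁴ − 35x³ − 5x². Remainder: −x³ + 7x² + x + 9.
Step 5: lead(−x³ + 7x² + x + 9) ÷ lead(D) = −x³ ÷ x² = −x. Subtract (−x)·D = −x³ + 7x² + x. Remainder: 9.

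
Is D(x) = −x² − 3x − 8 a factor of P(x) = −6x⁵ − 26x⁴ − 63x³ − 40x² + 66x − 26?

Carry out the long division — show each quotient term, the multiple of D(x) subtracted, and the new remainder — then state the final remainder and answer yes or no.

R(x) = 3x − 2, so D(x) is not a factor of P(x). no

Step 1: lead(−6x⁵ − 26x⁴ − 63x³ − 40x² + 66x − 26) ÷ lead(D) = −6x⁵ ÷ −x² = 6x³. Subtract (6x³)·D = −6x⁵ − 18x⁴ − 48x³. Remainder: −8x⁴ − 15x³ − 40x² + 66x − 26.
Step 2: lead(−8x⁴ − 15x³ − 40x² + 66x − 26) ÷ lead(D) = −8x⁴ ÷ −x² = 8x². Subtract (8x²)·D = −8x⁴ − 24x³ − 64x². Remainder: 9x³ + 24x² + 66x − 26.
Step 3: lead(9x³ + 24x² + 66x − 26) ÷ lead(D) = 9x³ ÷ −x² = −9x. Subtract (−9x)·D = 9x³ + 27x² + 72x. Remainder: −3x² − 6x − 26.
Step 4: lead(−3x² − 6x − 26) ÷ lead(D) = −3x² ÷ −x² = 3. Subtract (3)·D = −3x² − 9x − 24. Remainder: 3x − 2.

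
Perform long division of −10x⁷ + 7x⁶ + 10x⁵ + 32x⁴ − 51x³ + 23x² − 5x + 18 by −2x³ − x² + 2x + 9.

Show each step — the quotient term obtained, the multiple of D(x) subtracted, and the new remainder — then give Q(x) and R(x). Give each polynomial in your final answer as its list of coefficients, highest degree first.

Step 1: lead(−10x⁷ + 7x⁶ + 10x⁵ + 32x⁴ − 51x³ + 23x² − 5x + 18) ÷ lead(D) = −10x⁷ ÷ −2x³ = 5x⁴. Subtract (5x⁴)·D = −10x⁷ − 5x⁶ + 10x⁵ + 45x⁴. Remainder: 12x⁶ − 13x⁴ − 51x³ + 23x² − 5x + 18.
Step 2: lead(12x⁶ − 13x⁴ − 51x³ + 23x² − 5x + 18) ÷ lead(D) = 12x⁶ ÷ −2x³ = −6x³. Subtract (−6x³)·D = 12x⁶ + 6x⁵ − 12x⁴ − 54x³. Remainder: −6x⁵ − x⁴ + 3x³ + 23x² − 5x + 18.
Step 3: lead(−6x⁵ − x⁴ + 3x³ + 23x² − 5x + 18) ÷ lead(D) = −6x⁵ ÷ −2x³ = 3x². Subtract (3x²)·D = −6x⁵ − 3x⁴ + 6x³ + 27x². Remainder: 2x⁴ − 3x³ − 4x² − 5x + 18.
Step 4: lead(2x⁴ − 3x³ − 4x² − 5x + 18) ÷ lead(D) = 2x⁴ ÷ −2x³ = −x. Subtract (−x)·D = 2x⁴ + x³ − 2x² − 9x. Remainder: −4x³ − 2x² + 4x + 18.
Step 5: lead(−4x³ − 2x² + 4x + 18) ÷ lead(D) = −4x³ ÷ −2x³ = 2. Subtract (2)·D = −4x³ − 2x² + 4x + 18. Remainder: 0.

Q = [5, -6, 3, -1, 2]; R = [0]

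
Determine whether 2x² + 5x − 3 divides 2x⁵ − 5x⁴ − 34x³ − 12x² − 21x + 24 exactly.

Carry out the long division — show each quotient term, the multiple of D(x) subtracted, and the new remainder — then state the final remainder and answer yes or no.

R(x) = 6, so D(x) is not a factor of P(x). no

Step 1: lead(2x⁵ − 5x⁴ − 34x³ − 12x² − 21x + 24) ÷ lead(D) = 2x⁵ ÷ 2x² = x³. Subtract (x³)·D = 2x⁵ + 5x⁴ − 3x³. Remainder: −10x⁴ − 31x³ − 12x² − 21x + 24.
Step 2: lead(−10x⁴ − 31x³ − 12x² − 21x + 24) ÷ lead(D) = −10x⁴ ÷ 2x² = −5x². Subtract (−5x²)·D = −10x⁴ − 25x³ + 15x². Remainder: −6x³ − 27x² − 21x + 24.
Step 3: lead(−6x³ − 27x² − 21x + 24) ÷ lead(D) = −6x³ ÷ 2x² = −3x. Subtract (−3x)·D = −6x³ − 15x² + 9x. Remainder: −12x² − 30x + 24.
Step 4: lead(−12x² − 30x + 24) ÷ lead(D) = −12x² ÷ 2x² = −6. Subtract (−6)·D = −12x² − 30x + 18. Remainder: 6.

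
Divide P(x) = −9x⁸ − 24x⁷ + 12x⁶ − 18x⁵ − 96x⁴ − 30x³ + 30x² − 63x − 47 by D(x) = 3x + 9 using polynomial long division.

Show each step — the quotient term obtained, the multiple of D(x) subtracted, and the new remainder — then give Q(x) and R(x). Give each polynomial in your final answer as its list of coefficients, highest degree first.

Q = [-3, 1, 1, -9, -5, 5, -5, -6]; R = [7]

Step 1: lead(−9x⁸ − 24x⁷ + 12x⁶ − 18x⁵ − 96x⁴ − 30x³ + 30x² − 63x − 47) ÷ lead(D) = −9x⁸ ÷ 3x = −3x⁷. Subtract (−3x⁷)·D = −9x⁸ − 27x⁷. Remainder: 3x⁷ + 12x⁶ − 18x⁵ − 96x⁴ − 30x³ + 30x² − 63x − 47.
Step 2: lead(3x⁷ + 12x⁶ − 18x⁵ − 96x⁴ − 30x³ + 30x² − 63x − 47) ÷ lead(D) = 3x⁷ ÷ 3x = x⁶. Subtract (x⁶)·D = 3x⁷ + 9x⁶. Remainder: 3x⁶ − 18x⁵ − 96x⁴ − 30x³ + 30x² − 63x − 47.
Step 3: lead(3x⁶ − 18x⁵ − 96x⁴ − 30x³ + 30x² − 63x − 47) ÷ lead(D) = 3x⁶ ÷ 3x = x⁵. Subtract (x⁵)·D = 3x⁶ + 9x⁵. Remainder: −27x⁵ − 96x⁴ − 30x³ + 30x² − 63x − 47.
Step 4: lead(−27x⁵ − 96x⁴ − 30x³ + 30x² − 63x − 47) ÷ lead(D) = −27x⁵ ÷ 3x = −9x⁴. Subtract (−9x⁴)·D = −27x⁵ − 81x⁴. Remainder: −15x⁴ − 30x³ + 30x² − 63x − 47.
Step 5: lead(−15x⁴ − 30x³ + 30x² − 63x − 47) ÷ lead(D) = −15x⁴ ÷ 3x = −5x³. Subtract (−5x³)·D = −15x⁴ − 45x³. Remainder: 15x³ + 30x² − 63x − 47.
Step 6: lead(15x³ + 30x² − 63x − 47) ÷ lead(D) = 15x³ ÷ 3x = 5x². Subtract (5x²)·D = 15x³ + 45x². Remainder: −15x² − 63x − 47.
Step 7: lead(−15x² − 63x − 47) ÷ lead(D) = −15x² ÷ 3x = −5x. Subtract (−5x)·D = −15x² − 45x. Remainder: −18x − 47.
Step 8: lead(−18x − 47) ÷ lead(D) = −18x ÷ 3x = −6. Subtract (−6)·D = −18x − 54. Remainder: 7.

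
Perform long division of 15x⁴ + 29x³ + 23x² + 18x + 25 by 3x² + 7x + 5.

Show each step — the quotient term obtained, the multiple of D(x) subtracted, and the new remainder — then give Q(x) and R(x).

Step 1: lead(15x⁴ + 29x³ + 23x² + 18x + 25) ÷ lead(D) = 15x⁴ ÷ 3x² = 5x². Subtract (5x²)·D = 15x⁴ + 35x³ + 25x². Remainder: −6x³ − 2x² + 18x + 25.
Step 2: lead(−6x³ − 2x² + 18x + 25) ÷ lead(D) = −6x³ ÷ 3x² = −2x. Subtract (−2x)·D = −6x³ − 14x² − 10x. Remainder: 12x² + 28x + 25.
Step 3: lead(12x² + 28x + 25) ÷ lead(D) = 12x² ÷ 3x² = 4. Subtract (4)·D = 12x² + 28x + 20. Remainder: 5.

Q(x) = 5x² − 2x + 4; R(x) = 5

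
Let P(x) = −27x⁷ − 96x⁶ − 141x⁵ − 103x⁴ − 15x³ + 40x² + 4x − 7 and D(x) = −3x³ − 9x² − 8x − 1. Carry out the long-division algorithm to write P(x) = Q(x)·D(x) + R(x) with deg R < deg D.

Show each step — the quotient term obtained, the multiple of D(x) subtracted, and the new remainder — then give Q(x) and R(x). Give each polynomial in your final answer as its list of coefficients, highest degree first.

Q = [9, 5, 8, -6, 0]; R = [-2, -7]

Step 1: lead(−27x⁷ − 96x⁶ − 141x⁵ − 103x⁴ − 15x³ + 40x² + 4x − 7) ÷ lead(D) = −27x⁷ ÷ −3x³ = 9x⁴. Subtract (9x⁴)·D = −27x⁷ − 81x⁶ − 72x⁵ − 9x⁴. Remainder: −15x⁶ − 69x⁵ − 94x⁴ − 15x³ + 40x² + 4x − 7.
Step 2: lead(−15x⁶ − 69x⁵ − 94x⁴ − 15x³ + 40x² + 4x − 7) ÷ lead(D) = −15x⁶ ÷ −3x³ = 5x³. Subtract (5x³)·D = −15x⁶ − 45x⁵ − 40x⁴ − 5x³. Remainder: −24x⁵ − 54x⁴ − 10x³ + 40x² + 4x − 7.
Step 3: lead(−24x⁵ − 54x⁴ − 10x³ + 40x² + 4x − 7) ÷ lead(D) = −24x⁵ ÷ −3x³ = 8x². Subtract (8x²)·D = −24x⁵ − 72x⁴ − 64x³ − 8x². Remainder: 18x⁴ + 54x³ + 48x² + 4x − 7.
Step 4: lead(18x⁴ + 54x³ + 48x² + 4x − 7) ÷ lead(D) = 18x⁴ ÷ −3x³ = −6x. Subtract (−6x)·D = 18x⁴ + 54x³ + 48x² + 6x. Remainder: −2x − 7.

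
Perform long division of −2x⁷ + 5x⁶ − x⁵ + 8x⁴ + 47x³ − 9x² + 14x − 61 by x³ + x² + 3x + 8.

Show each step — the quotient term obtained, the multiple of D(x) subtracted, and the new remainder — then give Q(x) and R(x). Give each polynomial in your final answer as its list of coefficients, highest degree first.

Step 1: lead(−2x⁷ + 5x⁶ − x⁵ + 8x⁴ + 47x³ − 9x² + 14x − 61) ÷ lead(D) = −2x⁷ ÷ x³ = −2x⁴. Subtract (−2x⁴)·D = −2x⁷ − 2x⁶ − 6x⁵ − 16x⁴. Remainder: 7x⁶ + 5x⁵ + 24x⁴ + 47x³ − 9x² + 14x − 61.
Step 2: lead(7x⁶ + 5x⁵ + 24x⁴ + 47x³ − 9x² + 14x − 61) ÷ lead(D) = 7x⁶ ÷ x³ = 7x³. Subtract (7x³)·D = 7x⁶ + 7x⁵ + 21x⁴ + 56x³. Remainder: −2x⁵ + 3x⁴ − 9x³ − 9x² + 14x − 61.
Step 3: lead(−2x⁵ + 3x⁴ − 9x³ − 9x² + 14x − 61) ÷ lead(D) = −2x⁵ ÷ x³ = −2x². Subtract (−2x²)·D = −2x⁵ − 2x⁴ − 6x³ − 16x². Remainder: 5x⁴ − 3x³ + 7x² + 14x − 61.
Step 4: lead(5x⁴ − 3x³ + 7x² + 14x − 61) ÷ lead(D) = 5x⁴ ÷ x³ = 5x. Subtract (5x)·D = 5x⁴ + 5x³ + 15x² + 40x. Remainder: −8x³ − 8x² − 26x − 61.
Step 5: lead(−8x³ − 8x² − 26x − 61) ÷ lead(D) = −8x³ ÷ x³ = −8. Subtract (−8)·D = −8x³ − 8x² − 24x − 64. Remainder: −2x + 3.

Q = [-2, 7, -2, 5, -8]; R = [-2, 3]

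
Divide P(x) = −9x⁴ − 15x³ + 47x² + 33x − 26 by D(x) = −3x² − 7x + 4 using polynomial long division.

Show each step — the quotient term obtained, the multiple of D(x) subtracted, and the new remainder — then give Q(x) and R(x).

Q(x) = 3x² − 2x − 7; R(x) = −8x + 2

Step 1: lead(−9x⁴ − 15x³ + 47x² + 33x − 26) ÷ lead(D) = −9x⁴ ÷ −3x² = 3x². Subtract (3x²)·D = −9x⁴ − 21x³ + 12x². Remainder: 6x³ + 35x² + 33x − 26.
Step 2: lead(6x³ + 35x² + 33x − 26) ÷ lead(D) = 6x³ ÷ −3x² = −2x. Subtract (−2x)·D = 6x³ + 14x² − 8x. Remainder: 21x² + 41x − 26.
Step 3: lead(21x² + 41x − 26) ÷ lead(D) = 21x² ÷ −3x² = −7. Subtract (−7)·D = 21x² + 49x − 28. Remainder: −8x + 2.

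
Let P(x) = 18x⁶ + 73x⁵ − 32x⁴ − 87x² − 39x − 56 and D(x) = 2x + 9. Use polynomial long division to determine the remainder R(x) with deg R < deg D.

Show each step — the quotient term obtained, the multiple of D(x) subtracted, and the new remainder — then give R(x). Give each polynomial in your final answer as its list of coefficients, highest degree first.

R = [-2]

Step 1: lead(18x⁶ + 73x⁵ − 32x⁴ − 87x² − 39x − 56) ÷ lead(D) = 18x⁶ ÷ 2x = 9x⁵. Subtract (9x⁵)·D = 18x⁶ + 81x⁵. Remainder: −8x⁵ − 32x⁴ − 87x² − 39x − 56.
Step 2: lead(−8x⁵ − 32x⁴ − 87x² − 39x − 56) ÷ lead(D) = −8x⁵ ÷ 2x = −4x⁴. Subtract (−4x⁴)·D = −8x⁵ − 36x⁴. Remainder: 4x⁴ − 87x² − 39x − 56.
Step 3: lead(4x⁴ − 87x² − 39x − 56) ÷ lead(D) = 4x⁴ ÷ 2x = 2x³. Subtract (2x³)·D = 4x⁴ + 18x³. Remainder: −18x³ − 87x² − 39x − 56.
Step 4: lead(−18x³ − 87x² − 39x − 56) ÷ lead(D) = −18x³ ÷ 2x = −9x². Subtract (−9x²)·D = −18x³ − 81x². Remainder: −6x² − 39x − 56.
Step 5: lead(−6x² − 39x − 56) ÷ lead(D) = −6x² ÷ 2x = −3x. Subtract (−3x)·D = −6x² − 27x. Remainder: −12x − 56.
Step 6: lead(−12x − 56) ÷ lead(D) = −12x ÷ 2x = −6. Subtract (−6)·D = −12x − 54. Remainder: −2.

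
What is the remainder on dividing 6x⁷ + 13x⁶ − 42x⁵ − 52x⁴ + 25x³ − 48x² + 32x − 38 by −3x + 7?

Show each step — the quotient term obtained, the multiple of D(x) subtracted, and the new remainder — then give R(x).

Step 1: lead(6x⁷ + 13x⁶ − 42x⁵ − 52x⁴ + 25x³ − 48x² + 32x − 38) ÷ lead(D) = 6x⁷ ÷ −3x = −2x⁶. Subtract (−2x⁶)·D = 6x⁷ − 14x⁶. Remainder: 27x⁶ − 42x⁵ − 52x⁴ + 25x³ − 48x² + 32x − 38.
Step 2: lead(27x⁶ − 42x⁵ − 52x⁴ + 25x³ − 48x² + 32x − 38) ÷ lead(D) = 27x⁶ ÷ −3x = −9x⁵. Subtract (−9x⁵)·D = 27x⁶ − 63x⁵. Remainder: 21x⁵ − 52x⁴ + 25x³ − 48x² + 32x − 38.
Step 3: lead(21x⁵ − 52x⁴ + 25x³ − 48x² + 32x − 38) ÷ lead(D) = 21x⁵ ÷ −3x = −7x⁴. Subtract (−7x⁴)·D = 21x⁵ − 49x⁴. Remainder: −3x⁴ + 25x³ − 48x² + 32x − 38.
Step 4: lead(−3x⁴ + 25x³ − 48x² + 32x − 38) ÷ lead(D) = −3x⁴ ÷ −3x = x³. Subtract (x³)·D = −3x⁴ + 7x³. Remainder: 18x³ − 48x² + 32x − 38.
Step 5: lead(18x³ − 48x² + 32x − 38) ÷ lead(D) = 18x³ ÷ −3x = −6x². Subtract (−6x²)·D = 18x³ − 42x². Remainder: −6x² + 32x − 38.
Step 6: lead(−6x² + 32x − 38) ÷ lead(D) = −6x² ÷ −3x = 2x. Subtract (2x)·D = −6x² + 14x. Remainder: 18x − 38.
Step 7: lead(18x − 38) ÷ lead(D) = 18x ÷ −3x = −6. Subtract (−6)·D = 18x − 42. Remainder: 4.

R(x) = 4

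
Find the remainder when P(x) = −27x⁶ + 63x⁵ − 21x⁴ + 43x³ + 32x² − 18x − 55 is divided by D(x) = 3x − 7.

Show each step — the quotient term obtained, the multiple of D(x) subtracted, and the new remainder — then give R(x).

Step 1: lead(−27x⁶ + 63x⁵ − 21x⁴ + 43x³ + 32x² − 18x − 55) ÷ lead(D) = −27x⁶ ÷ 3x = −9x⁵. Subtract (−9x⁵)·D = −27x⁶ + 63x⁵. Remainder: −21x⁴ + 43x³ + 32x² − 18x − 55.
Step 2: lead(−21x⁴ + 43x³ + 32x² − 18x − 55) ÷ lead(D) = −21x⁴ ÷ 3x = −7x³. Subtract (−7x³)·D = −21x⁴ + 49x³. Remainder: −6x³ + 32x² − 18x − 55.
Step 3: lead(−6x³ + 32x² − 18x − 55) ÷ lead(D) = −6x³ ÷ 3x = −2x². Subtract (−2x²)·D = −6x³ + 14x². Remainder: 18x² − 18x − 55.
Step 4: lead(18x² − 18x − 55) ÷ lead(D) = 18x² ÷ 3x = 6x. Subtract (6x)·D = 18x² − 42x. Remainder: 24x − 55.
Step 5: lead(24x − 55) ÷ lead(D) = 24x ÷ 3x = 8. Subtract (8)·D = 24x − 56. Remainder: 1.

R(x) = 1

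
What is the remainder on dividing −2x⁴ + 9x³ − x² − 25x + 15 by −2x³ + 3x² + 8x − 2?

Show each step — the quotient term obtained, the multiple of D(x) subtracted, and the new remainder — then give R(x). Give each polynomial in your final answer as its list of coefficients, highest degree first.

R = [1, 9]

Step 1: lead(−2x⁴ + 9x³ − x² − 25x + 15) ÷ lead(D) = −2x⁴ ÷ −2x³ = x. Subtract (x)·D = −2x⁴ + 3x³ + 8x² − 2x. Remainder: 6x³ − 9x² − 23x + 15.
Step 2: lead(6x³ − 9x² − 23x + 15) ÷ lead(D) = 6x³ ÷ −2x³ = −3. Subtract (−3)·D = 6x³ − 9x² − 24x + 6. Remainder: x + 9.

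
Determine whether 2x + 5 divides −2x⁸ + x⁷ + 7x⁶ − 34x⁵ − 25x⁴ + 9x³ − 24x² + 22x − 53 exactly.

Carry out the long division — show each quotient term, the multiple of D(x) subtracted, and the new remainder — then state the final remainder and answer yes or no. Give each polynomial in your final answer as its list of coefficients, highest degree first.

Step 1: lead(−2x⁸ + x⁷ + 7x⁶ − 34x⁵ − 25x⁴ + 9x³ − 24x² + 22x − 53) ÷ lead(D) = −2x⁸ ÷ 2x = −x⁷. Subtract (−x⁷)·D = −2x⁸ − 5x⁷. Remainder: 6x⁷ + 7x⁶ − 34x⁵ − 25x⁴ + 9x³ − 24x² + 22x − 53.
Step 2: lead(6x⁷ + 7x⁶ − 34x⁵ − 25x⁴ + 9x³ − 24x² + 22x − 53) ÷ lead(D) = 6x⁷ ÷ 2x = 3x⁶. Subtract (3x⁶)·D = 6x⁷ + 15x⁶. Remainder: −8x⁶ − 34x⁵ − 25x⁴ + 9x³ − 24x² + 22x − 53.
Step 3: lead(−8x⁶ − 34x⁵ − 25x⁴ + 9x³ − 24x² + 22x − 53) ÷ lead(D) = −8x⁶ ÷ 2x = −4x⁵. Subtract (−4x⁵)·D = −8x⁶ − 20x⁵. Remainder: −14x⁵ − 25x⁴ + 9x³ − 24x² + 22x − 53.
Step 4: lead(−14x⁵ − 25x⁴ + 9x³ − 24x² + 22x − 53) ÷ lead(D) = −14x⁵ ÷ 2x = −7x⁴. Subtract (−7x⁴)·D = −14x⁵ − 35x⁴. Remainder: 10x⁴ + 9x³ − 24x² + 22x − 53.
Step 5: lead(10x⁴ + 9x³ − 24x² + 22x − 53) ÷ lead(D) = 10x⁴ ÷ 2x = 5x³. Subtract (5x³)·D = 10x⁴ + 25x³. Remainder: −16x³ − 24x² + 22x − 53.
Step 6: lead(−16x³ − 24x² + 22x − 53) ÷ lead(D) = −16x³ ÷ 2x = −8x². Subtract (−8x²)·D = −16x³ − 40x². Remainder: 16x² + 22x − 53.
Step 7: lead(16x² + 22x − 53) ÷ lead(D) = 16x² ÷ 2x = 8x. Subtract (8x)·D = 16x² + 40x. Remainder: −18x − 53.
Step 8: lead(−18x − 53) ÷ lead(D) = −18x ÷ 2x = −9. Subtract (−9)·D = −18x − 45. Remainder: −8.

R = [-8], so D(x) is not a factor of P(x). no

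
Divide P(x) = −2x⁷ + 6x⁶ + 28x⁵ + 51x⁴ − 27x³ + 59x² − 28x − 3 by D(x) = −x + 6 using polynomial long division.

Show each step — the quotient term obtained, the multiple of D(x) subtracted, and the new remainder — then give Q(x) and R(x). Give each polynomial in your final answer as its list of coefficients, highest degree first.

Q = [2, 6, 8, -3, 9, -5, -2]; R = [9]

Step 1: lead(−2x⁷ + 6x⁶ + 28x⁵ + 51x⁴ − 27x³ + 59x² − 28x − 3) ÷ lead(D) = −2x⁷ ÷ −x = 2x⁶. Subtract (2x⁶)·D = −2x⁷ + 12x⁶. Remainder: −6x⁶ + 28x⁵ + 51x⁴ − 27x³ + 59x² − 28x − 3.
Step 2: lead(−6x⁶ + 28x⁵ + 51x⁴ − 27x³ + 59x² − 28x − 3) ÷ lead(D) = −6x⁶ ÷ −x = 6x⁵. Subtract (6x⁵)·D = −6x⁶ + 36x⁵. Remainder: −8x⁵ + 51x⁴ − 27x³ + 59x² − 28x − 3.
Step 3: lead(−8x⁵ + 51x⁴ − 27x³ + 59x² − 28x − 3) ÷ lead(D) = −8x⁵ ÷ −x = 8x⁴. Subtract (8x⁴)·D = −8x⁵ + 48x⁴. Remainder: 3x⁴ − 27x³ + 59x² − 28x − 3.
Step 4: lead(3x⁴ − 27x³ + 59x² − 28x − 3) ÷ lead(D) = 3x⁴ ÷ −x = −3x³. Subtract (−3x³)·D = 3x⁴ − 18x³. Remainder: −9x³ + 59x² − 28x − 3.
Step 5: lead(−9x³ + 59x² − 28x − 3) ÷ lead(D) = −9x³ ÷ −x = 9x². Subtract (9x²)·D = −9x³ + 54x². Remainder: 5x² − 28x − 3.
Step 6: lead(5x² − 28x − 3) ÷ lead(D) = 5x² ÷ −x = −5x. Subtract (−5x)·D = 5x² − 30x. Remainder: 2x − 3.
Step 7: lead(2x − 3) ÷ lead(D) = 2x ÷ −x = −2. Subtract (−2)·D = 2x − 12. Remainder: 9.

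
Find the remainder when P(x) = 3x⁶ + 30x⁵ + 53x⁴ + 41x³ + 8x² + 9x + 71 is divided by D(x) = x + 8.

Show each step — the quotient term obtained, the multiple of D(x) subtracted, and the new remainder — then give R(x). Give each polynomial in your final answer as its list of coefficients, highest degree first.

Step 1: lead(3x⁶ + 30x⁵ + 53x⁴ + 41x³ + 8x² + 9x + 71) ÷ lead(D) = 3x⁶ ÷ x = 3x⁵. Subtract (3x⁵)·D = 3x⁶ + 24x⁵. Remainder: 6x⁵ + 53x⁴ + 41x³ + 8x² + 9x + 71.
Step 2: lead(6x⁵ + 53x⁴ + 41x³ + 8x² + 9x + 71) ÷ lead(D) = 6x⁵ ÷ x = 6x⁴. Subtract (6x⁴)·D = 6x⁵ + 48x⁴. Remainder: 5x⁴ + 41x³ + 8x² + 9x + 71.
Step 3: lead(5x⁴ + 41x³ + 8x² + 9x + 71) ÷ lead(D) = 5x⁴ ÷ x = 5x³. Subtract (5x³)·D = 5x⁴ + 40x³. Remainder: x³ + 8x² + 9x + 71.
Step 4: lead(x³ + 8x² + 9x + 71) ÷ lead(D) = x³ ÷ x = x². Subtract (x²)·D = x³ + 8x². Remainder: 9x + 71.
Step 5: lead(9x + 71) ÷ lead(D) = 9x ÷ x = 9. Subtract (9)·D = 9x + 72. Remainder: −1.

R = [-1]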